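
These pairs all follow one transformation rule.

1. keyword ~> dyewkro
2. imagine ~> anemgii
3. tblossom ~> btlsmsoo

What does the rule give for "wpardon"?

awdrnpo

Rule — sort the characters into alphabetical order, then take characters alternately from the front and the back (1st, last, 2nd, 2nd-last, ...).
Starting from "wpardon": after the first operation, "adnoprw"; after the second, "awdrnpo".
(Check on "imagine": → "aegiimn" → "anemgii" ✓)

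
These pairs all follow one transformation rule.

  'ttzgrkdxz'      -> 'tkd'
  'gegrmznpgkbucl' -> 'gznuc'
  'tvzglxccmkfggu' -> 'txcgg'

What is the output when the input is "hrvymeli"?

The transformation: swap each adjacent pair of characters (1↔2, 3↔4, ...), then keep one character in every 3, starting at position 2 (positions 2nd, 5th, 8th, ...).
"hrvymeli" → "rhyvemil" → "hel".

hel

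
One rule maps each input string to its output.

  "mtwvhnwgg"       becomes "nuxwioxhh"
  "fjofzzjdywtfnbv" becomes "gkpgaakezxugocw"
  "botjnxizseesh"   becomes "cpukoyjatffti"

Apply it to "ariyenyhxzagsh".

The transformation: shift every letter 1 place forward in the alphabet (wrapping around).
On "ariyenyhxzagsh" that produces "bsjzfoziyabhti".

bsjzfoziyabhti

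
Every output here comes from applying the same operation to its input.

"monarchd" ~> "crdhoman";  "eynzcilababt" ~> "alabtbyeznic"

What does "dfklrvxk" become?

vrkxfdlk

Looking at the pairs, the operation is to swap each adjacent pair of characters (1↔2, 3↔4, ...), then swap the front and back halves of the string.
On "dfklrvxk": the first step gives "fdlkvrkx", and the second then gives "vrkxfdlk".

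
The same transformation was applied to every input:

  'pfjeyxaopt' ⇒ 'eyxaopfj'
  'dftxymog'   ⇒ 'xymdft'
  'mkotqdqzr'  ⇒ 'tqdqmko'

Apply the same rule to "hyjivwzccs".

ivwzchyj

In each case the input is transformed by: delete the last 2 characters, then move the first 3 characters to the end (rotate left by 3).
For "hyjivwzccs", step one produces "hyjivwzc"; step two turns that into "ivwzchyj".
(Check on "mkotqdqzr": → "mkotqdq" → "tqdqmko" ✓)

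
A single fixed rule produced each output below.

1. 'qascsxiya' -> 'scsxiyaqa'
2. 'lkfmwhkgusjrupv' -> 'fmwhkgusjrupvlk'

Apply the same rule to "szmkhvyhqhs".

What's happening: move the first 2 characters to the end (rotate left by 2).
"szmkhvyhqhs" → "mkhvyhqhssz".

mkhvyhqhssz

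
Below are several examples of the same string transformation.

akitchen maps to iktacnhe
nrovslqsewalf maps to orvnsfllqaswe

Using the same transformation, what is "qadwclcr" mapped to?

The pattern: move the first 2 characters to the end (rotate left by 2), then take characters alternately from the front and the back (1st, last, 2nd, 2nd-last, ...).
Applying both steps to "qadwclcr": "dwclcrqa", then "dawqcrlc".

dawqcrlc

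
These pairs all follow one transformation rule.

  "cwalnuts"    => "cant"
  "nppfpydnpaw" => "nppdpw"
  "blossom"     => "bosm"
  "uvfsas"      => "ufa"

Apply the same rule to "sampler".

The rule is to keep every other character starting from the first (positions 1st, 3rd, 5th, ...).
Doing the same to "sampler": "smlr".

smlr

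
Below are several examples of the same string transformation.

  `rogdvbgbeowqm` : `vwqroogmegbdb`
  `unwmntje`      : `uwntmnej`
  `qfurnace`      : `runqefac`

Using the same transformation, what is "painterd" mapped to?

The transformation: sort the characters into reverse alphabetical order, then swap each adjacent pair of characters (1↔2, 3↔4, ...).
On "painterd": the first step gives "trpnieda", and the second then gives "rtnpeiad".

rtnpeiad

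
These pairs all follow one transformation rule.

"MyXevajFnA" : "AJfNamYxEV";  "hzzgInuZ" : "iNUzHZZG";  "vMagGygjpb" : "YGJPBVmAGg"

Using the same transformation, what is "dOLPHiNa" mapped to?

hInADolp

The transformation: flip the case of every letter, then swap the front and back halves of the string.
Applying both steps to "dOLPHiNa": "DolphInA", then "hInADolp".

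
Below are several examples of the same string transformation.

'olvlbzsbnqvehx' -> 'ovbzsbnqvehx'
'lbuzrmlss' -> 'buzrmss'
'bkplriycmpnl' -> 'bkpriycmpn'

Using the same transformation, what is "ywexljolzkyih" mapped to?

The pattern: remove every "l".
Applying that to "ywexljolzkyih" gives "ywexjozkyih".

ywexjozkyih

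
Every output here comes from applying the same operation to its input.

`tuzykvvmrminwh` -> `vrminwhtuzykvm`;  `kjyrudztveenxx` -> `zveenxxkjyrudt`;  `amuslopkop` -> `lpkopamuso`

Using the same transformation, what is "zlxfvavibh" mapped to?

vvibhzlxfa

Looking at the pairs, the operation is to swap the front and back halves of the string, then swap the first and last characters.
For "zlxfvavibh", step one produces "avibhzlxfv"; step two turns that into "vvibhzlxfa".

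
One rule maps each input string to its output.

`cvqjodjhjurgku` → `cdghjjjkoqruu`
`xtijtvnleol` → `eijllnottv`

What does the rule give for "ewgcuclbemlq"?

Looking at the pairs, the operation is to sort the characters into alphabetical order, then delete the last character.
For "ewgcuclbemlq" the result is "bcceegllmqu".

bcceegllmqu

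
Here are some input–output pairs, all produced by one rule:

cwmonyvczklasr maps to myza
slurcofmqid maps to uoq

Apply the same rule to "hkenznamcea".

Rule — keep one character in every 3, starting at position 3 (positions 3rd, 6th, 9th, ...).
On "hkenznamcea" that produces "enc".

enc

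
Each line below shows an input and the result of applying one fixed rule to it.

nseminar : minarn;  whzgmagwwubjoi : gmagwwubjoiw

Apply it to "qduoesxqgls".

The rule is to move the first character to the end, then delete the first 2 characters.
Doing the same to "qduoesxqgls": "oesxqglsq".
(Check on "whzgmagwwubjoi": → "hzgmagwwubjoiw" → "gmagwwubjoiw" ✓)

oesxqglsq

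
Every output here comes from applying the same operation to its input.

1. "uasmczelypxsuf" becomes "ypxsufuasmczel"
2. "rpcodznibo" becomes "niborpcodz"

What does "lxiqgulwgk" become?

lwgklxiqgu

The transformation: swap the front and back halves of the string, then move the first character to the end.
For "lxiqgulwgk", step one produces "ulwgklxiqg"; step two turns that into "lwgklxiqgu".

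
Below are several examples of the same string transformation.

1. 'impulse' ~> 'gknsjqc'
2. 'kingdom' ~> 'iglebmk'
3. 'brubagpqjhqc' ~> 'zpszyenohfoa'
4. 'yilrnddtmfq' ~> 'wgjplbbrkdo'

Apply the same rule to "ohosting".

What's happening: shift every letter 2 places backward in the alphabet (wrapping around).
Doing the same to "ohosting": "mfmqrgle".

mfmqrgle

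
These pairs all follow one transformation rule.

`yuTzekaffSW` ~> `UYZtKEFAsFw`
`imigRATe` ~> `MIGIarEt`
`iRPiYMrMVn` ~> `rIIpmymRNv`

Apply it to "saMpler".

What's happening: flip the case of every letter, then swap each adjacent pair of characters (1↔2, 3↔4, ...).
On "saMpler": the first step gives "SAmPLER", and the second then gives "ASPmELR".

ASPmELR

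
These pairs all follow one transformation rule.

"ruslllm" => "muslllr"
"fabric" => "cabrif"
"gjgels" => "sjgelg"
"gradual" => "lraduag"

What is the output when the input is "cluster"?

rlustec

Looking at the pairs, the operation is to swap the first and last characters.
On "cluster" that produces "rlustec".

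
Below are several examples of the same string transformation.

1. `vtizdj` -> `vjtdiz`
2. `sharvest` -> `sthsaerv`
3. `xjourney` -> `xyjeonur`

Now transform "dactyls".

dsalcyt

The rule is to take characters alternately from the front and the back (1st, last, 2nd, 2nd-last, ...).
On "dactyls" that produces "dsalcyt".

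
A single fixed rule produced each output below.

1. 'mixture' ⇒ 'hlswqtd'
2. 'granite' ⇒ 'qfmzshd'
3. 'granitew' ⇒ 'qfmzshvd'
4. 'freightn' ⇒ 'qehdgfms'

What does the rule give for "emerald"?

What's happening: swap each adjacent pair of characters (1↔2, 3↔4, ...), then shift every letter 1 place backward in the alphabet (wrapping around).
On "emerald": the first step gives "merelad", and the second then gives "ldqdkzc".
(Check on "mixture": → "imtxrue" → "hlswqtd" ✓)

ldqdkzc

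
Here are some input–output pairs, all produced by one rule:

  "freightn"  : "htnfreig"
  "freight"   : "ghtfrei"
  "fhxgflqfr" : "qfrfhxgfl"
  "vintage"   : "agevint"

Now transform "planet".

netpla

Rule — move the last 3 characters to the front (rotate right by 3).
On "planet" that produces "netpla".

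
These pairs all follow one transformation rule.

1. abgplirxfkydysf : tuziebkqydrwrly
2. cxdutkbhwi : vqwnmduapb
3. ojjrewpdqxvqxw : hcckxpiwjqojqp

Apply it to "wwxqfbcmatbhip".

ppqjyuvftmuabi

The rule is to shift every letter 7 places backward in the alphabet (wrapping around).
Doing the same to "wwxqfbcmatbhip": "ppqjyuvftmuabi".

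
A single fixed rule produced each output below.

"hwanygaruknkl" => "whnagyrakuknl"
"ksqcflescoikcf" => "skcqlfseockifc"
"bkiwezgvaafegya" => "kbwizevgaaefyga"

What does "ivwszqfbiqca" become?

What's happening: swap each adjacent pair of characters (1↔2, 3↔4, ...).
On "ivwszqfbiqca" that produces "viswqzbfqiac".

viswqzbfqiac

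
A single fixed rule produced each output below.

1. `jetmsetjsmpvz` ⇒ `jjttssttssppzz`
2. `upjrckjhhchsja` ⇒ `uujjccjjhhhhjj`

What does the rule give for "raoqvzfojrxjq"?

The transformation: keep every other character starting from the first (positions 1st, 3rd, 5th, ...), then double every character.
For "raoqvzfojrxjq", step one produces "rovfjxq"; step two turns that into "rroovvffjjxxqq".

rroovvffjjxxqq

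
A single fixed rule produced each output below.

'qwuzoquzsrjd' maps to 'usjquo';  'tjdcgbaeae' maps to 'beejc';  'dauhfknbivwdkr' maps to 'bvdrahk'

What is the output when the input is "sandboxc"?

The rule is to swap the front and back halves of the string, then keep every other character starting from the first (positions 1st, 3rd, 5th, ...).
Applying that to "sandboxc" gives "bxsn".

bxsn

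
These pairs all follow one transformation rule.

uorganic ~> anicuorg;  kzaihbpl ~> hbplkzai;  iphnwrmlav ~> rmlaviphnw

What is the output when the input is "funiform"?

In each case the input is transformed by: swap the front and back halves of the string.
"funiform" → "formfuni".

formfuni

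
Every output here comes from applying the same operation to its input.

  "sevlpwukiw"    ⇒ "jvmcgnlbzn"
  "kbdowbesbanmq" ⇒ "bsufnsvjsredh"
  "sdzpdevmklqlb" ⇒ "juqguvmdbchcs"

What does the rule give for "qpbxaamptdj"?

Rule — shift every letter 9 places backward in the alphabet (wrapping around).
Doing the same to "qpbxaamptdj": "hgsorrdgkua".

hgsorrdgkua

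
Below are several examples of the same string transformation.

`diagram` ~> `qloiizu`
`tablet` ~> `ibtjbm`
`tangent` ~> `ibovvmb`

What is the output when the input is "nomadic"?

wviuqlk

The transformation: shift every letter 8 places forward in the alphabet (wrapping around), then swap each adjacent pair of characters (1↔2, 3↔4, ...).
"nomadic" → "vwuilqk" → "wviuqlk".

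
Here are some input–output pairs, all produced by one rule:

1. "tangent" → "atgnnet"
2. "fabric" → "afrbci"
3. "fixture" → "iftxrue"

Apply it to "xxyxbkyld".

Rule — swap each adjacent pair of characters (1↔2, 3↔4, ...).
Doing the same to "xxyxbkyld": "xxxykblyd".

xxxykblyd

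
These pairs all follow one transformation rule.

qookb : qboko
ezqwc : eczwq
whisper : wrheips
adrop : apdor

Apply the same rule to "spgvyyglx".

sxplggvyy

Looking at the pairs, the operation is to take characters alternately from the front and the back (1st, last, 2nd, 2nd-last, ...).
For "spgvyyglx" the result is "sxplggvyy".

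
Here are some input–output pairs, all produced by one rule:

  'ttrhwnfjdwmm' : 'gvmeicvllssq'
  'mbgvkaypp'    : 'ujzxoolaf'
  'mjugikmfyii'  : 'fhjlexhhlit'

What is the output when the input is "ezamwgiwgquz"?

Each output is the input with this applied: shift every letter 1 place backward in the alphabet (wrapping around), then move the first 3 characters to the end (rotate left by 3).
On "ezamwgiwgquz": the first step gives "dyzlvfhvfpty", and the second then gives "lvfhvfptydyz".
(Check on "mjugikmfyii": → "litfhjlexhh" → "fhjlexhhlit" ✓)

lvfhvfptydyz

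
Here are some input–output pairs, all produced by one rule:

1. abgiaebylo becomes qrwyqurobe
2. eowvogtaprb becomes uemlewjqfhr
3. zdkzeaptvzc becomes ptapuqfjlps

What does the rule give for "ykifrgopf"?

oayvhwefv

The transformation: shift every letter 10 places backward in the alphabet (wrapping around).
On "ykifrgopf" that produces "oayvhwefv".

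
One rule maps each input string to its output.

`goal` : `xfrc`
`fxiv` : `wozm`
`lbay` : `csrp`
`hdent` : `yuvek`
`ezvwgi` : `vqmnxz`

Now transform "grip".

Looking at the pairs, the operation is to shift every letter 9 places backward in the alphabet (wrapping around).
On "grip" that produces "xizg".

xizg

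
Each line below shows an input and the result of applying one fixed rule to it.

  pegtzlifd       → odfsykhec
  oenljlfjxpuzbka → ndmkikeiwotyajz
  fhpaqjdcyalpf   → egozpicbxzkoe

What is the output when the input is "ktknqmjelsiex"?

jsjmplidkrhdw

The pattern: shift every letter 1 place backward in the alphabet (wrapping around).
So "ktknqmjelsiex" becomes "jsjmplidkrhdw".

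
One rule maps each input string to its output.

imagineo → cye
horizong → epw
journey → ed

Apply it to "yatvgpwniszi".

The pattern: keep one character in every 3, starting at position 2 (positions 2nd, 5th, 8th, ...), then shift every letter 10 places backward in the alphabet (wrapping around).
Working it through for "yatvgpwniszi": intermediate "agnz", final "qwdp".

qwdp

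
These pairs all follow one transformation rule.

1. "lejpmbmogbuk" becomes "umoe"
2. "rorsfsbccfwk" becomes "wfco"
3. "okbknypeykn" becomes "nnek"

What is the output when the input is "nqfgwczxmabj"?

bwxq

In each case the input is transformed by: keep one character in every 3, starting at position 2 (positions 2nd, 5th, 8th, ...), then swap the first and last characters.
On "nqfgwczxmabj": the first step gives "qwxb", and the second then gives "bwxq".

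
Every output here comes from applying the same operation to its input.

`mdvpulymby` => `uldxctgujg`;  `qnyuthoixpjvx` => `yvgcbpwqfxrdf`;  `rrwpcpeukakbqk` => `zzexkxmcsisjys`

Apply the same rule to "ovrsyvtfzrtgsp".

wdzagdbnhzboax

In each case the input is transformed by: shift every letter 8 places forward in the alphabet (wrapping around).
On "ovrsyvtfzrtgsp" that produces "wdzagdbnhzboax".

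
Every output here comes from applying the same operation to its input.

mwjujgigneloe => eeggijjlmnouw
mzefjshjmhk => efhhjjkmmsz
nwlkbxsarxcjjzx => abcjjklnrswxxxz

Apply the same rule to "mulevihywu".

In each case the input is transformed by: sort the characters into alphabetical order.
On "mulevihywu" that produces "ehilmuuvwy".

ehilmuuvwy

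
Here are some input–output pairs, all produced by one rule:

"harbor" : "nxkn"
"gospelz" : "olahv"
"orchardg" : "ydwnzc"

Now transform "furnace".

njwya

In each case the input is transformed by: shift every letter 4 places backward in the alphabet (wrapping around), then delete the first 2 characters.
On "furnace": the first step gives "bqnjwya", and the second then gives "njwya".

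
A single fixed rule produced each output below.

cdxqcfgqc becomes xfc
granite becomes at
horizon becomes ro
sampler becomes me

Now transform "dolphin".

li

The pattern: keep one character in every 3, starting at position 3 (positions 3rd, 6th, 9th, ...).
"dolphin" → "li".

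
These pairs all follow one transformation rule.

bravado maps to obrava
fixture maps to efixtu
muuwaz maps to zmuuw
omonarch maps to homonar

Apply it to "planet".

The rule is to move the last character to the front, then delete the last character.
Applying both steps to "planet": "tplane", then "tplan".
(Check on "fixture": → "efixtur" → "efixtu" ✓)

tplan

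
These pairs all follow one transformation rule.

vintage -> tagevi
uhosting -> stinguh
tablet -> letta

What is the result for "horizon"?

In each case the input is transformed by: move the first 2 characters to the end (rotate left by 2), then delete the first character.
For "horizon", step one produces "rizonho"; step two turns that into "izonho".

izonho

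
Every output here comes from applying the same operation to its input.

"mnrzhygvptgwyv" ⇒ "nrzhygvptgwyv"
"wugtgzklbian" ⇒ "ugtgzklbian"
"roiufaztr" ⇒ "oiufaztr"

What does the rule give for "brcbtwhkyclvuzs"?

Each output is the input with this applied: delete the first character.
"brcbtwhkyclvuzs" → "rcbtwhkyclvuzs".

rcbtwhkyclvuzs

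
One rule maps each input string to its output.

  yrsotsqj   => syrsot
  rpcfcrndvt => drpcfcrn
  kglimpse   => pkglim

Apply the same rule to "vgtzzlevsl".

The rule is to delete the last 2 characters, then move the last character to the front.
For "vgtzzlevsl" the result is "vvgtzzle".

vvgtzzle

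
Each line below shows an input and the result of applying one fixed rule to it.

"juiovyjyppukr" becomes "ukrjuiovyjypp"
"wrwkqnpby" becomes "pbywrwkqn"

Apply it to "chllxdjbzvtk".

Each output is the input with this applied: move the last 3 characters to the front (rotate right by 3).
For "chllxdjbzvtk" the result is "vtkchllxdjbz".

vtkchllxdjbz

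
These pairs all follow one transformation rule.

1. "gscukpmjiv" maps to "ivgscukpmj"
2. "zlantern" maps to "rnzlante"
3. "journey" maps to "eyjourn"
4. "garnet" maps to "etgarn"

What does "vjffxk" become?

xkvjff

Rule — move the last 2 characters to the front (rotate right by 2).
On "vjffxk" that produces "xkvjff".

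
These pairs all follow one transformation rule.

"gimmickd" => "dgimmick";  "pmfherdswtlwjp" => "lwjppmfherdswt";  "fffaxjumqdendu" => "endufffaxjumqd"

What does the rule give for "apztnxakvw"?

The rule is to move the first 3 characters to the end (rotate left by 3), then swap the front and back halves of the string.
Starting from "apztnxakvw": after the first operation, "tnxakvwapz"; after the second, "vwapztnxak".
(Check on "gimmickd": → "mickdgim" → "dgimmick" ✓)

vwapztnxak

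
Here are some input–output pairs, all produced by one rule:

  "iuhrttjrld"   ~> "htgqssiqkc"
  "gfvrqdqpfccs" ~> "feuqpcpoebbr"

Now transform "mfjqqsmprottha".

Each output is the input with this applied: shift every letter 1 place backward in the alphabet (wrapping around).
So "mfjqqsmprottha" becomes "leipprloqnssgz".

leipprloqnssgz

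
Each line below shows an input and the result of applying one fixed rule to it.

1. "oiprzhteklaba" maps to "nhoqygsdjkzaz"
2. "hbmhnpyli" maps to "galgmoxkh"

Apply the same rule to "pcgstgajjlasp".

obfrsfziikzro

The rule is to shift every letter 1 place backward in the alphabet (wrapping around).
For "pcgstgajjlasp" the result is "obfrsfziikzro".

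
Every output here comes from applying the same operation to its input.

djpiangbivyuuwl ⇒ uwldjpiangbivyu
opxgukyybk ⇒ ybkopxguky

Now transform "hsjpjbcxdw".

xdwhsjpjbc

In each case the input is transformed by: move the last 3 characters to the front (rotate right by 3).
Applying that to "hsjpjbcxdw" gives "xdwhsjpjbc".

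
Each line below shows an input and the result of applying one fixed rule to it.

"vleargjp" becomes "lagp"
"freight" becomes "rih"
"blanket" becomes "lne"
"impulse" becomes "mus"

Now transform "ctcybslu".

tysu

The transformation: keep every other character starting from the second (positions 2nd, 4th, 6th, ...).
Doing the same to "ctcybslu": "tysu".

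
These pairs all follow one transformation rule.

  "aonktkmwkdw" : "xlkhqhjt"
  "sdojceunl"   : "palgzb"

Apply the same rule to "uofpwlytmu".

The pattern: delete the last 3 characters, then shift every letter 3 places backward in the alphabet (wrapping around).
On "uofpwlytmu" that produces "rlcmtiv".

rlcmtiv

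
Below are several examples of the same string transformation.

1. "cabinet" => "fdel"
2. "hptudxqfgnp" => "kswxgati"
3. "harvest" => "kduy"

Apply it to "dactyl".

gdf

The rule is to delete the last 3 characters, then shift every letter 3 places forward in the alphabet (wrapping around).
"dactyl" → "gdf".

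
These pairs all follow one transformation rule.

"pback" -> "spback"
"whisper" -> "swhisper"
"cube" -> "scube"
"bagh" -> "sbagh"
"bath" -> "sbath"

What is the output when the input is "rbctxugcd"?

The pattern: prepend "s".
So "rbctxugcd" becomes "srbctxugcd".

srbctxugcd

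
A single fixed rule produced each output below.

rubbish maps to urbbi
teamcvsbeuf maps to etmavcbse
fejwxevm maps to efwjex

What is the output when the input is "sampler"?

Rule — delete the last 2 characters, then swap each adjacent pair of characters (1↔2, 3↔4, ...).
Starting from "sampler": after the first operation, "sampl"; after the second, "aspml".

aspml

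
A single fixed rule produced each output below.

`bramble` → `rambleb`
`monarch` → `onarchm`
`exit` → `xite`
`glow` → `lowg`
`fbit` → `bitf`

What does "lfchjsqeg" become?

fchjsqegl

The pattern: move the first character to the end.
Applying that to "lfchjsqeg" gives "fchjsqegl".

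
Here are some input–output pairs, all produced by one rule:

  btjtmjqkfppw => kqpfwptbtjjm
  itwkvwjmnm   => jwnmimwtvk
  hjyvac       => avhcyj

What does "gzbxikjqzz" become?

Looking at the pairs, the operation is to swap the front and back halves of the string, then swap each adjacent pair of characters (1↔2, 3↔4, ...).
Working it through for "gzbxikjqzz": intermediate "kjqzzgzbxi", final "jkzqgzbzix".

jkzqgzbzix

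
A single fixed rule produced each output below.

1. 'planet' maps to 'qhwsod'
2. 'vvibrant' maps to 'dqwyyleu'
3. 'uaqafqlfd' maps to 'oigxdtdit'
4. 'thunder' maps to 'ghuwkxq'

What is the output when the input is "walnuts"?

In each case the input is transformed by: move the last 3 characters to the front (rotate right by 3), then shift every letter 3 places forward in the alphabet (wrapping around).
Applying both steps to "walnuts": "utswaln", then "xwvzdoq".

xwvzdoq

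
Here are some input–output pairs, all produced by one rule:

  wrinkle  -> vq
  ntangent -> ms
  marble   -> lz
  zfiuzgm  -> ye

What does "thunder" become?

sg

The transformation: shift every letter 1 place backward in the alphabet (wrapping around), then keep only the first 2 characters.
Starting from "thunder": after the first operation, "sgtmcdq"; after the second, "sg".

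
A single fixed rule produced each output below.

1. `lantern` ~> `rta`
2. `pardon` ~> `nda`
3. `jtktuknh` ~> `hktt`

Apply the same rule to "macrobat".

tbra

Each output is the input with this applied: keep every other character starting from the second (positions 2nd, 4th, 6th, ...), then reverse the string.
Applying both steps to "macrobat": "arbt", then "tbra".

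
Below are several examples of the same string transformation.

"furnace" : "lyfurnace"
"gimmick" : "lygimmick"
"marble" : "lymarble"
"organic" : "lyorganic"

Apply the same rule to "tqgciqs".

What's happening: prepend "ly".
Doing the same to "tqgciqs": "lytqgciqs".

lytqgciqs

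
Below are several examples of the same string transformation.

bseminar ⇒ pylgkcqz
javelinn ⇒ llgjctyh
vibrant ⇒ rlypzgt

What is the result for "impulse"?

The pattern: shift every letter 2 places backward in the alphabet (wrapping around), then reverse the string.
"impulse" → "gknsjqc" → "cqjsnkg".

cqjsnkg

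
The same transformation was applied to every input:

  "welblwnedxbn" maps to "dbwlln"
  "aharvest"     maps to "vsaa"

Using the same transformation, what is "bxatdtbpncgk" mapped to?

ngbadb

The rule is to keep every other character starting from the first (positions 1st, 3rd, 5th, ...), then move the last 2 characters to the front (rotate right by 2).
"bxatdtbpncgk" → "badbng" → "ngbadb".
(Check on "welblwnedxbn": → "wllndb" → "dbwlln" ✓)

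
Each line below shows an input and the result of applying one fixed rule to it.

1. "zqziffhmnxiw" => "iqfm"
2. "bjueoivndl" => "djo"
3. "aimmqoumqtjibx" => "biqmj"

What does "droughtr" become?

The transformation: move the last 3 characters to the front (rotate right by 3), then keep one character in every 3, starting at position 2 (positions 2nd, 5th, 8th, ...).
"droughtr" → "htrdroug" → "trg".

trg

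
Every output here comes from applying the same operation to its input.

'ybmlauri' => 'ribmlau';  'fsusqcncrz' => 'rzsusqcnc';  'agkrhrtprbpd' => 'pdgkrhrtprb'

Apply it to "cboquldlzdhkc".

Each output is the input with this applied: delete the first character, then move the last 2 characters to the front (rotate right by 2).
Applying both steps to "cboquldlzdhkc": "boquldlzdhkc", then "kcboquldlzdh".

kcboquldlzdh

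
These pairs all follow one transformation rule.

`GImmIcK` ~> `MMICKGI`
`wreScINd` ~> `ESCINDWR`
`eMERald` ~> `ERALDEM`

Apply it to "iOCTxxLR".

CTXXLRIO

In each case the input is transformed by: move the first 2 characters to the end (rotate left by 2), then convert every letter to uppercase.
For "iOCTxxLR", step one produces "CTxxLRiO"; step two turns that into "CTXXLRIO".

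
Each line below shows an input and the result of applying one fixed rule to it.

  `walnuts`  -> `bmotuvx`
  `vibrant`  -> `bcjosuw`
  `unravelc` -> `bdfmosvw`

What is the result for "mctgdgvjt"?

The transformation: shift every letter 1 place forward in the alphabet (wrapping around), then sort the characters into alphabetical order.
For "mctgdgvjt", step one produces "nduhehwku"; step two turns that into "dehhknuuw".

dehhknuuw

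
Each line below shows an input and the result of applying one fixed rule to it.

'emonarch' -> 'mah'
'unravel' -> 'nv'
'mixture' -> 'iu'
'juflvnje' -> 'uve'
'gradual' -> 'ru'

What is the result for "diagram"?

In each case the input is transformed by: keep one character in every 3, starting at position 2 (positions 2nd, 5th, 8th, ...).
On "diagram" that produces "ir".

ir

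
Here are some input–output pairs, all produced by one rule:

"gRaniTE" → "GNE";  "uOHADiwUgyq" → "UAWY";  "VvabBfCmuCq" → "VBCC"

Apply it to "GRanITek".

The transformation: keep one character in every 3, starting at position 1 (positions 1st, 4th, 7th, ...), then convert every letter to uppercase.
Applying both steps to "GRanITek": "Gne", then "GNE".

GNE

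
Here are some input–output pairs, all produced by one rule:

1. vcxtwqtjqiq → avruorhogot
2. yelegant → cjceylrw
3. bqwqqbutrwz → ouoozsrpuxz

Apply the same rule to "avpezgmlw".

tncxekjuy

Each output is the input with this applied: move the first character to the end, then shift every letter 2 places backward in the alphabet (wrapping around).
On "avpezgmlw": the first step gives "vpezgmlwa", and the second then gives "tncxekjuy".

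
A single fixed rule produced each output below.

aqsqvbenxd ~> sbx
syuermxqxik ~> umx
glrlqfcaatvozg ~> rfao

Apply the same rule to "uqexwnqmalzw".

The rule is to keep one character in every 3, starting at position 3 (positions 3rd, 6th, 9th, ...).
"uqexwnqmalzw" → "enaw".

enaw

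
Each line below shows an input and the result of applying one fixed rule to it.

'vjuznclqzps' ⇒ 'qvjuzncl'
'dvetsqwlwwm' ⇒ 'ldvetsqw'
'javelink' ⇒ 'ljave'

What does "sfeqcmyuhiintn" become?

isfeqcmyuhi

The transformation: delete the last 3 characters, then move the last character to the front.
"sfeqcmyuhiintn" → "sfeqcmyuhii" → "isfeqcmyuhi".
(Check on "vjuznclqzps": → "vjuznclq" → "qvjuzncl" ✓)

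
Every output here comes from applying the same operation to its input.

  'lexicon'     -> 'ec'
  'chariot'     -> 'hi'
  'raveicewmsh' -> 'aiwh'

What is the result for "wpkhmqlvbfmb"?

pmvm

Rule — keep one character in every 3, starting at position 2 (positions 2nd, 5th, 8th, ...).
On "wpkhmqlvbfmb" that produces "pmvm".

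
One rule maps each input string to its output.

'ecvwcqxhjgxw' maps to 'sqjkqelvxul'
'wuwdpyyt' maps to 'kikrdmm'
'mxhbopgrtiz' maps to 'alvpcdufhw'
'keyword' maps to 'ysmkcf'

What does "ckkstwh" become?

Looking at the pairs, the operation is to shift every letter 12 places backward in the alphabet (wrapping around), then delete the last character.
"ckkstwh" → "qyyghkv" → "qyyghk".

qyyghk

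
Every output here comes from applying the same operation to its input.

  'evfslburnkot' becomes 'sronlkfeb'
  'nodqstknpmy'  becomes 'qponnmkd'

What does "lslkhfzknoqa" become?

onllkkhfa

Rule — sort the characters into reverse alphabetical order, then delete the first 3 characters.
On "lslkhfzknoqa": the first step gives "zsqonllkkhfa", and the second then gives "onllkkhfa".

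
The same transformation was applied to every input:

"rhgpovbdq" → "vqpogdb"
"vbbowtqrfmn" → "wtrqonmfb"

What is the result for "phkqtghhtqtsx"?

The pattern: delete the first 2 characters, then sort the characters into reverse alphabetical order.
Starting from "phkqtghhtqtsx": after the first operation, "kqtghhtqtsx"; after the second, "xtttsqqkhhg".

xtttsqqkhhg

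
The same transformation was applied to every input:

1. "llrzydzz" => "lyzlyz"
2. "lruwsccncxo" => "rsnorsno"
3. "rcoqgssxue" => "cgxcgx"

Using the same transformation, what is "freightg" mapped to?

rggrgg

Each output is the input with this applied: keep one character in every 3, starting at position 2 (positions 2nd, 5th, 8th, ...), then write the whole string twice.
On "freightg": the first step gives "rgg", and the second then gives "rggrgg".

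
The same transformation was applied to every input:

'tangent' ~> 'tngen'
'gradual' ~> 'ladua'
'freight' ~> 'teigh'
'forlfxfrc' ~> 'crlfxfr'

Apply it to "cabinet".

tbine

The rule is to delete the first 2 characters, then move the last character to the front.
For "cabinet" the result is "tbine".
(Check on "freight": → "eight" → "teigh" ✓)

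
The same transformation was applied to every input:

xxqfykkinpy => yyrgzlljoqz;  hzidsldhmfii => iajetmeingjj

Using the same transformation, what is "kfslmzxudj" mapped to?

The rule is to shift every letter 1 place forward in the alphabet (wrapping around).
On "kfslmzxudj" that produces "lgtmnayvek".

lgtmnayvek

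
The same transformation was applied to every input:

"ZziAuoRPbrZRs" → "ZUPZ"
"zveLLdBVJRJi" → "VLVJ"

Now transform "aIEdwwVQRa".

IWQ

Rule — keep one character in every 3, starting at position 2 (positions 2nd, 5th, 8th, ...), then convert every letter to uppercase.
Doing the same to "aIEdwwVQRa": "IWQ".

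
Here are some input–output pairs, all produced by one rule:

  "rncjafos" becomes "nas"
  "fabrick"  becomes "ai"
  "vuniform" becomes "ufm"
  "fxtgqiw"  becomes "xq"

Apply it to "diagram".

Each output is the input with this applied: keep one character in every 3, starting at position 2 (positions 2nd, 5th, 8th, ...).
Applying that to "diagram" gives "ir".

ir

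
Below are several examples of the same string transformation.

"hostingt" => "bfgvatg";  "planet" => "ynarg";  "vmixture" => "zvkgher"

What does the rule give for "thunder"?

Looking at the pairs, the operation is to shift every letter 13 places forward in the alphabet (wrapping around) — i.e. ROT13, then delete the first character.
Working it through for "thunder": intermediate "guhaqre", final "uhaqre".

uhaqre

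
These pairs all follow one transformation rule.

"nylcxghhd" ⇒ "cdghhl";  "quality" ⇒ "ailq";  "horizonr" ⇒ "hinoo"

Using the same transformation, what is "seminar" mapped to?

aeim

Rule — sort the characters into alphabetical order, then delete the last 3 characters.
On "seminar" that produces "aeim".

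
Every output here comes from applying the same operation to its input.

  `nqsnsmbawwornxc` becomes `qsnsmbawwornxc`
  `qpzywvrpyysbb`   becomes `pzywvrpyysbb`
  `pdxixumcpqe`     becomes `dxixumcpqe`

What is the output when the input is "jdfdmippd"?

Rule — delete the first character.
So "jdfdmippd" becomes "dfdmippd".

dfdmippd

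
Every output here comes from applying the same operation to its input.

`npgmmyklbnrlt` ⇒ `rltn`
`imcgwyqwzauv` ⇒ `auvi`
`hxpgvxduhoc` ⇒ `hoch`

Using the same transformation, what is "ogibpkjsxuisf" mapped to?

isfo

What's happening: move the last 3 characters to the front (rotate right by 3), then keep only the first 4 characters.
So "ogibpkjsxuisf" becomes "isfo".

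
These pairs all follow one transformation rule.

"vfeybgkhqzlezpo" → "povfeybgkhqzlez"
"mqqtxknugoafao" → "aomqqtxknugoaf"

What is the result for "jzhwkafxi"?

The transformation: move the last 2 characters to the front (rotate right by 2).
So "jzhwkafxi" becomes "xijzhwkaf".

xijzhwkaf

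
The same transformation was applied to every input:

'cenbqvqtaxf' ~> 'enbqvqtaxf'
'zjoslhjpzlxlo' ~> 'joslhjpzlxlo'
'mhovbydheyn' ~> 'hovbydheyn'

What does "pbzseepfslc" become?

bzseepfslc

The pattern: delete the first character.
Doing the same to "pbzseepfslc": "bzseepfslc".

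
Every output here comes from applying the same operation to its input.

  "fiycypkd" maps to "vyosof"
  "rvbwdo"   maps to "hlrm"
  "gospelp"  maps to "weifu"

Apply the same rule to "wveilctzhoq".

mluybsjpx

Looking at the pairs, the operation is to shift every letter 10 places backward in the alphabet (wrapping around), then delete the last 2 characters.
Applying both steps to "wveilctzhoq": "mluybsjpxeg", then "mluybsjpx".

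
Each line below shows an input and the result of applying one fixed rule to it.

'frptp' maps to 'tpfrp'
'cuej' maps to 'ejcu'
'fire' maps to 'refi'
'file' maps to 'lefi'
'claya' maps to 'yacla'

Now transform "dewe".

The rule is to move the last 2 characters to the front (rotate right by 2).
So "dewe" becomes "wede".

wede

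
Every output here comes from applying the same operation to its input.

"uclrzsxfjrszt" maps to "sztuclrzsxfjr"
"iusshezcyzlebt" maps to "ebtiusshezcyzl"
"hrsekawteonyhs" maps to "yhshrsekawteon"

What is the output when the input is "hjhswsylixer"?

Each output is the input with this applied: move the last 3 characters to the front (rotate right by 3).
For "hjhswsylixer" the result is "xerhjhswsyli".

xerhjhswsyli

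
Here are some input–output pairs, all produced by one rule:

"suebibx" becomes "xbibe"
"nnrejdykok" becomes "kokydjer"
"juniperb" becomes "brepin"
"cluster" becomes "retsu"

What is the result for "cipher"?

Rule — reverse the string, then delete the last 2 characters.
On "cipher" that produces "rehp".

rehp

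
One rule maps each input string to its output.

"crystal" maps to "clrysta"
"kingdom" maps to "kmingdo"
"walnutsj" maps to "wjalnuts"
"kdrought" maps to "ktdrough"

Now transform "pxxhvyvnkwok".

pkxxhvyvnkwo

Each output is the input with this applied: swap the first and last characters, then move the last character to the front.
Applying both steps to "pxxhvyvnkwok": "kxxhvyvnkwop", then "pkxxhvyvnkwo".
(Check on "crystal": → "lrystac" → "clrysta" ✓)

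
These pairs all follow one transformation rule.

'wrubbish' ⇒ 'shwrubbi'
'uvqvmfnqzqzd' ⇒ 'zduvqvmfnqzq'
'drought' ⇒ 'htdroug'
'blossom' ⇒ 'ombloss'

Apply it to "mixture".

remixtu

What's happening: move the last 2 characters to the front (rotate right by 2).
Doing the same to "mixture": "remixtu".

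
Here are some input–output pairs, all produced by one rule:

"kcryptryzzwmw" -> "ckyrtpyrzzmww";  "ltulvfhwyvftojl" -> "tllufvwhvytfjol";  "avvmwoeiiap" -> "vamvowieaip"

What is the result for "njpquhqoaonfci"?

jnqphuoqoafnic

What's happening: swap each adjacent pair of characters (1↔2, 3↔4, ...).
On "njpquhqoaonfci" that produces "jnqphuoqoafnic".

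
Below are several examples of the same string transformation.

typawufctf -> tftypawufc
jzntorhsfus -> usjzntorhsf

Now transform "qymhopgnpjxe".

Rule — move the last 2 characters to the front (rotate right by 2).
"qymhopgnpjxe" → "xeqymhopgnpj".

xeqymhopgnpj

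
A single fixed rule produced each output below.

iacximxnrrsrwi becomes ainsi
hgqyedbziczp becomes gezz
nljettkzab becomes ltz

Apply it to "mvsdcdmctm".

vcc

In each case the input is transformed by: keep one character in every 3, starting at position 2 (positions 2nd, 5th, 8th, ...).
For "mvsdcdmctm" the result is "vcc".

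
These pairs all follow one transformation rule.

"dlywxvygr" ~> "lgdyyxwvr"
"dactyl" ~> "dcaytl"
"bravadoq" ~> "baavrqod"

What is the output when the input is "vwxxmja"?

mjaxxwv

The pattern: sort the characters into reverse alphabetical order, then move the last 3 characters to the front (rotate right by 3).
Starting from "vwxxmja": after the first operation, "xxwvmja"; after the second, "mjaxxwv".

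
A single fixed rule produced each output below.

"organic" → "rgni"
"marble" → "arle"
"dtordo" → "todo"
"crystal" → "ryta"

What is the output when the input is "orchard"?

The rule is to double every character, then keep one character in every 3, starting at position 3 (positions 3rd, 6th, 9th, ...).
On "orchard": the first step gives "oorrcchhaarrdd", and the second then gives "rcar".

rcar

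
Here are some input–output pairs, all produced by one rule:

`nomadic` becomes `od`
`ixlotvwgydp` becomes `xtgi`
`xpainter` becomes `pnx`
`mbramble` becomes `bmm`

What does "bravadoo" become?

rab

In each case the input is transformed by: swap the first and last characters, then keep one character in every 3, starting at position 2 (positions 2nd, 5th, 8th, ...).
Starting from "bravadoo": after the first operation, "oravadob"; after the second, "rab".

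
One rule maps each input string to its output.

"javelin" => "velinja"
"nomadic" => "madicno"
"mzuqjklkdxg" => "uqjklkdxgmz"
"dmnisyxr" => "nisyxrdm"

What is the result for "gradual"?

The pattern: move the first 2 characters to the end (rotate left by 2).
On "gradual" that produces "adualgr".

adualgr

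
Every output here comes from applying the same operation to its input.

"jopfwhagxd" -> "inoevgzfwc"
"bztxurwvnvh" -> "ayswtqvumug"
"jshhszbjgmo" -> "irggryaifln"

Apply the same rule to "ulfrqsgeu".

Rule — shift every letter 1 place backward in the alphabet (wrapping around).
For "ulfrqsgeu" the result is "tkeqprfdt".

tkeqprfdt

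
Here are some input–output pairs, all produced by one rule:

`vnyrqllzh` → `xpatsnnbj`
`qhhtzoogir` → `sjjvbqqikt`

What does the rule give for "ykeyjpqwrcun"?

amgalrsytewp

Each output is the input with this applied: shift every letter 2 places forward in the alphabet (wrapping around).
"ykeyjpqwrcun" → "amgalrsytewp".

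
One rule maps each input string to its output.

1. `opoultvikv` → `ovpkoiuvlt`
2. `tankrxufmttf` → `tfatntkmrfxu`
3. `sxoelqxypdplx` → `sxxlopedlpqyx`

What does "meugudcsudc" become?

Rule — take characters alternately from the front and the back (1st, last, 2nd, 2nd-last, ...).
For "meugudcsudc" the result is "mceduugsucd".

mceduugsucd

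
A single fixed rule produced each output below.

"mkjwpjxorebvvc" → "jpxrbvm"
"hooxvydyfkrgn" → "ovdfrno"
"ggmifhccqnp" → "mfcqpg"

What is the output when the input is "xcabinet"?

What's happening: move the first 2 characters to the end (rotate left by 2), then keep every other character starting from the first (positions 1st, 3rd, 5th, ...).
On "xcabinet": the first step gives "abinetxc", and the second then gives "aiex".

aiex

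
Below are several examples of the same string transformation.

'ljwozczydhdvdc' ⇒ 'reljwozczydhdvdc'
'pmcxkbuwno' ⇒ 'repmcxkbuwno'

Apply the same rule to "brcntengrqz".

The transformation: prepend "re".
So "brcntengrqz" becomes "rebrcntengrqz".

rebrcntengrqz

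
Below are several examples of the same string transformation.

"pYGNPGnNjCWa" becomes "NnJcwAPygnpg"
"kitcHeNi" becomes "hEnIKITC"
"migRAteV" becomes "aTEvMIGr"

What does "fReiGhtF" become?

gHTfFrEI

In each case the input is transformed by: flip the case of every letter, then swap the front and back halves of the string.
For "fReiGhtF", step one produces "FrEIgHTf"; step two turns that into "gHTfFrEI".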